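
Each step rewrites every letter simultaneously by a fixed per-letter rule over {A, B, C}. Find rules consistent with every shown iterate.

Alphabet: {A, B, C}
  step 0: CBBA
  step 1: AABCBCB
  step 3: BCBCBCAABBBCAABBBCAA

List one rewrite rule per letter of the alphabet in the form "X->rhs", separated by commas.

A->B, B->BC, C->AA

  step 0 ⇒ step 1: CBBA ⇒ AA·BC·BC·B
    A ↦ B
    B ↦ BC
    C ↦ AA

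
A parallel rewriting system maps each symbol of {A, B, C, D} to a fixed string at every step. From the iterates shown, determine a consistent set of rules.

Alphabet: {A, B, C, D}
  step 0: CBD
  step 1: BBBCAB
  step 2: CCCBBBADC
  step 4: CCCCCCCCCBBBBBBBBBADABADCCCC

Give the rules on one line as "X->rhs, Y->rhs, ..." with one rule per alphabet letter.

A->AD, B->C, C->BBB, D->AB

  step 1 ⇒ step 2: BBBCAB ⇒ C·C·C·BBB·AD·C
    A ↦ AD
    B ↦ C
    C ↦ BBB
  step 0 ⇒ step 1: CBD ⇒ BBB·C·AB
    D ↦ AB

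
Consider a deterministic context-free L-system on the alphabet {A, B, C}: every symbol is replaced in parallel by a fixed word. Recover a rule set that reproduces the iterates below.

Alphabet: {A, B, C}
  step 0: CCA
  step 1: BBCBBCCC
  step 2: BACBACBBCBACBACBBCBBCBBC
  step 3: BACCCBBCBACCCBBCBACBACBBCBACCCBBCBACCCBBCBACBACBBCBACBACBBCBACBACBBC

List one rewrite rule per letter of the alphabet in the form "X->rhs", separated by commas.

  step 2 ⇒ step 3: BACBACBBCBACBACBBCBBCBBC ⇒ BAC·CC·BBC·BAC·CC·BBC·BAC·BAC·BBC·BAC·CC·BBC·BAC·CC·BBC·BAC·BAC·BBC·BAC·BAC·BBC·BAC·BAC·BBC
    A ↦ CC
    B ↦ BAC
    C ↦ BBC

A->CC, B->BAC, C->BBC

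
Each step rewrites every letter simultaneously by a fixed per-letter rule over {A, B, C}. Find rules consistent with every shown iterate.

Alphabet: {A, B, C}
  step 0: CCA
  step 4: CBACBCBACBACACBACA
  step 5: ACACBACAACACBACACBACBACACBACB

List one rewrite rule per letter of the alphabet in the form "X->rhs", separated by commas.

  step 4 ⇒ step 5: CBACBCBACBACACBACA ⇒ A·CA·CB·A·CA·A·CA·CB·A·CA·CB·A·CB·A·CA·CB·A·CB
    A ↦ CB
    B ↦ CA
    C ↦ A

A->CB, B->CA, C->A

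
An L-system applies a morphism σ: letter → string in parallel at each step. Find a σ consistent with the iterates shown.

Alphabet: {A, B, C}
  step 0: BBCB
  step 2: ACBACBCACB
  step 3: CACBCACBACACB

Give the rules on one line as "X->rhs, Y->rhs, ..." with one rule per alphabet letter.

  step 2 ⇒ step 3: ACBACBCACB ⇒ C·A·CB·C·A·CB·A·C·A·CB
    A ↦ C
    B ↦ CB
    C ↦ A

A->C, B->CB, C->A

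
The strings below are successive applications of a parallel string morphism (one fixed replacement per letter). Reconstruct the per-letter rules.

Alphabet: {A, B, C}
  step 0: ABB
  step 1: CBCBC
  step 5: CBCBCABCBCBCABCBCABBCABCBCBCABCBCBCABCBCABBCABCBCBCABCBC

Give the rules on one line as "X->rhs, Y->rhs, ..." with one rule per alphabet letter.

A->C, B->BC, C->AB

  step 0 ⇒ step 1: ABB ⇒ C·BC·BC
    A ↦ C
    B ↦ BC
    C ↦ AB  (constrained at step 1)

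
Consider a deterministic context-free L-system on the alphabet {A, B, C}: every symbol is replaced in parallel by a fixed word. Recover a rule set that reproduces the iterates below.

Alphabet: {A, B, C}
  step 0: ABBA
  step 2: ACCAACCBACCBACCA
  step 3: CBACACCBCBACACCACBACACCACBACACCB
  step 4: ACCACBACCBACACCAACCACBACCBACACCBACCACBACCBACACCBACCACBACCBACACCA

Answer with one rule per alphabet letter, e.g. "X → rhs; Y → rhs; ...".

  step 3 ⇒ step 4: CBACACCBCBACACCACBACACCACBACACCB ⇒ AC·CA·CB·AC·CB·AC·AC·CA·AC·CA·CB·AC·CB·AC·AC·CB·AC·CA·CB·AC·CB·AC·AC·CB·AC·CA·CB·AC·CB·AC·AC·CA
    A ↦ CB
    B ↦ CA
    C ↦ AC

A->CB, B->CA, C->AC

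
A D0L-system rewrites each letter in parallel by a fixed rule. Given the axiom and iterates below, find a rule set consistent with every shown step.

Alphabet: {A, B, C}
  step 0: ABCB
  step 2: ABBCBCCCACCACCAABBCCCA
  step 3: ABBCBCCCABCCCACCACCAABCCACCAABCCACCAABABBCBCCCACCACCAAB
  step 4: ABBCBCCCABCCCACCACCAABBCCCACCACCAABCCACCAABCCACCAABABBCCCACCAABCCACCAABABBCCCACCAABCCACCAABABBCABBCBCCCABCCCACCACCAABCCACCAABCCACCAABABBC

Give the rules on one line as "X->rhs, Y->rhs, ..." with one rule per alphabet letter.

A->AB, B->BC, C->CCA

  step 3 ⇒ step 4: ABBCBCCCABCCCACCACCAABCCACCAABCCACCAABABBCBCCCACCACCAAB ⇒ AB·BC·BC·CCA·BC·CCA·CCA·CCA·AB·BC·CCA·CCA·CCA·AB·CCA·CCA·AB·CCA·CCA·AB·AB·BC·CCA·CCA·AB·CCA·CCA·AB·AB·BC·CCA·CCA·AB·CCA·CCA·AB·AB·BC·AB·BC·BC·CCA·BC·CCA·CCA·CCA·AB·CCA·CCA·AB·CCA·CCA·AB·AB·BC
    A ↦ AB
    B ↦ BC
    C ↦ CCA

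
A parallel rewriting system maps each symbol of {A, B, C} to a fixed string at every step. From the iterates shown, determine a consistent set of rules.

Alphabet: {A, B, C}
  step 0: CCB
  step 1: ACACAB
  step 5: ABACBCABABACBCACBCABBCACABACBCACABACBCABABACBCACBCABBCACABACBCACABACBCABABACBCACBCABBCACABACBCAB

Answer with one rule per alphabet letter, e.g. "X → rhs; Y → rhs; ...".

A->BC, B->AB, C->AC

  step 0 ⇒ step 1: CCB ⇒ AC·AC·AB
    B ↦ AB
    C ↦ AC
    A ↦ BC  (constrained at step 1)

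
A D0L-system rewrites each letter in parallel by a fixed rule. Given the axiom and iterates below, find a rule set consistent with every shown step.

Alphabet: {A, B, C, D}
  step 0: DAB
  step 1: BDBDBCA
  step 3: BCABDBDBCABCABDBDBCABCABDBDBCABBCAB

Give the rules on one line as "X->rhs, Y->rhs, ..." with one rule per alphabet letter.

A->DBD, B->BCA, C->B, D->B

  step 0 ⇒ step 1: DAB ⇒ B·DBD·BCA
    A ↦ DBD
    B ↦ BCA
    D ↦ B
    C ↦ B  (constrained at step 1)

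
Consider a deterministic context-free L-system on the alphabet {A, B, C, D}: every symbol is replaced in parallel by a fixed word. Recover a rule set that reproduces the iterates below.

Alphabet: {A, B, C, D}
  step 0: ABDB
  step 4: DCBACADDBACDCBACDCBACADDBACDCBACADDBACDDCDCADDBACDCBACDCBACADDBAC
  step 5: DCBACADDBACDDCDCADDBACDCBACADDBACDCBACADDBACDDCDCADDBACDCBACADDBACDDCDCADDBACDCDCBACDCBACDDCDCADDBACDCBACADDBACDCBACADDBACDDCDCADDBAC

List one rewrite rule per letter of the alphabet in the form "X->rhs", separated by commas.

  step 4 ⇒ step 5: DCBACADDBACDCBACDCBACADDBACDCBACADDBACDDCDCADDBACDCBACDCBACADDBAC ⇒ DC·BAC·AD·D·BAC·D·DC·DC·AD·D·BAC·DC·BAC·AD·D·BAC·DC·BAC·AD·D·BAC·D·DC·DC·AD·D·BAC·DC·BAC·AD·D·BAC·D·DC·DC·AD·D·BAC·DC·DC·BAC·DC·BAC·D·DC·DC·AD·D·BAC·DC·BAC·AD·D·BAC·DC·BAC·AD·D·BAC·D·DC·DC·AD·D·BAC
    A ↦ D
    B ↦ AD
    C ↦ BAC
    D ↦ DC

A->D, B->AD, C->BAC, D->DC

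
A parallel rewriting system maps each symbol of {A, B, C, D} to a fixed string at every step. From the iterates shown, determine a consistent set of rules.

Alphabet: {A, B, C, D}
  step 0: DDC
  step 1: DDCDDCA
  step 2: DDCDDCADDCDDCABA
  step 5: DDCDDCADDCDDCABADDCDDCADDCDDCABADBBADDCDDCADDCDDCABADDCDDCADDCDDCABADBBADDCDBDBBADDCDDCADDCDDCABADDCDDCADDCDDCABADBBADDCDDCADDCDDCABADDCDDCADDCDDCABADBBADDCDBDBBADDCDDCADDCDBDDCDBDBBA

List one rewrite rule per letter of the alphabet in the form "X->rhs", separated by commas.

  step 1 ⇒ step 2: DDCDDCA ⇒ DDC·DDC·A·DDC·DDC·A·BA
    A ↦ BA
    C ↦ A
    D ↦ DDC
    B ↦ DB  (constrained at step 2)

A->BA, B->DB, C->A, D->DDC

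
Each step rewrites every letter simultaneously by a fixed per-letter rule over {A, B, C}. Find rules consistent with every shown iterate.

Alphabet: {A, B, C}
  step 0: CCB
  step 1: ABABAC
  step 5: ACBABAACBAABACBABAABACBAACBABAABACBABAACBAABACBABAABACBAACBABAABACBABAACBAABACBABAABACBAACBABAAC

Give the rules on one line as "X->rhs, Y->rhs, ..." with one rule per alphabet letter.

  step 0 ⇒ step 1: CCB ⇒ AB·AB·AC
    B ↦ AC
    C ↦ AB
    A ↦ BA  (constrained at step 1)

A->BA, B->AC, C->AB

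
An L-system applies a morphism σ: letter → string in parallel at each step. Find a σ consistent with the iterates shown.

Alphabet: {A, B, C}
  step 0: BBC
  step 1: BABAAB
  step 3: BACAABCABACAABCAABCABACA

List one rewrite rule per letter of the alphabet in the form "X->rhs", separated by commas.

A->CA, B->BA, C->AB

  step 0 ⇒ step 1: BBC ⇒ BA·BA·AB
    B ↦ BA
    C ↦ AB
    A ↦ CA  (constrained at step 1)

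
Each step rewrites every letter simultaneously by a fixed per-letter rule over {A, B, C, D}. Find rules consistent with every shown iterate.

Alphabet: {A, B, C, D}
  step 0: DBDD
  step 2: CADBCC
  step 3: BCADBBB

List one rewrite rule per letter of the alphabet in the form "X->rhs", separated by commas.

  step 2 ⇒ step 3: CADBCC ⇒ B·C·A·DB·B·B
    A ↦ C
    B ↦ DB
    C ↦ B
    D ↦ A

A->C, B->DB, C->B, D->A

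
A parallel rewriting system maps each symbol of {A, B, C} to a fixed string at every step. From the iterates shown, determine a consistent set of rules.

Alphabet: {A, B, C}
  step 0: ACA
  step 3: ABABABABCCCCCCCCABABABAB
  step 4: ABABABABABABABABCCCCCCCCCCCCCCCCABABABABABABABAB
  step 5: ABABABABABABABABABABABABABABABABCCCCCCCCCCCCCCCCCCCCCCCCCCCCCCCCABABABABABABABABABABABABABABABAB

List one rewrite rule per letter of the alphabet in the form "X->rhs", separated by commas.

  step 4 ⇒ step 5: ABABABABABABABABCCCCCCCCCCCCCCCCABABABABABABABAB ⇒ AB·AB·AB·AB·AB·AB·AB·AB·AB·AB·AB·AB·AB·AB·AB·AB·CC·CC·CC·CC·CC·CC·CC·CC·CC·CC·CC·CC·CC·CC·CC·CC·AB·AB·AB·AB·AB·AB·AB·AB·AB·AB·AB·AB·AB·AB·AB·AB
    A ↦ AB
    B ↦ AB
    C ↦ CC

A->AB, B->AB, C->CC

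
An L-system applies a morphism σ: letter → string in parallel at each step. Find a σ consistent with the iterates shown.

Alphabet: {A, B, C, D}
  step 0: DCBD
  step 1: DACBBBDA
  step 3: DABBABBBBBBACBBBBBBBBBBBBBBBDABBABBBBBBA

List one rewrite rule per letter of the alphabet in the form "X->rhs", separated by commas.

  step 0 ⇒ step 1: DCBD ⇒ DA·CB·BB·DA
    B ↦ BB
    C ↦ CB
    D ↦ DA
    A ↦ BBA  (constrained at step 1)

A->BBA, B->BB, C->CB, D->DA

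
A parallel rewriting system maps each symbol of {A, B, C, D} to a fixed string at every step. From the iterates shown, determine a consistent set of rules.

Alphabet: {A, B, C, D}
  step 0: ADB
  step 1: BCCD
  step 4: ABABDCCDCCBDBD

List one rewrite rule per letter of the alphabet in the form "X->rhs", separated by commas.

A->B, B->D, C->AB, D->CC

  step 0 ⇒ step 1: ADB ⇒ B·CC·D
    A ↦ B
    B ↦ D
    D ↦ CC
    C ↦ AB  (constrained at step 1)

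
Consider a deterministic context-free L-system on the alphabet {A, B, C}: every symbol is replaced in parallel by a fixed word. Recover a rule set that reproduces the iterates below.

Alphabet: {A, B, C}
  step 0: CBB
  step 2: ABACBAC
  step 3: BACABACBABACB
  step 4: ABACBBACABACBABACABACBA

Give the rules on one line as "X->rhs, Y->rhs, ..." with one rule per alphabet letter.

A->BAC, B->A, C->B

  step 3 ⇒ step 4: BACABACBABACB ⇒ A·BAC·B·BAC·A·BAC·B·A·BAC·A·BAC·B·A
    A ↦ BAC
    B ↦ A
    C ↦ B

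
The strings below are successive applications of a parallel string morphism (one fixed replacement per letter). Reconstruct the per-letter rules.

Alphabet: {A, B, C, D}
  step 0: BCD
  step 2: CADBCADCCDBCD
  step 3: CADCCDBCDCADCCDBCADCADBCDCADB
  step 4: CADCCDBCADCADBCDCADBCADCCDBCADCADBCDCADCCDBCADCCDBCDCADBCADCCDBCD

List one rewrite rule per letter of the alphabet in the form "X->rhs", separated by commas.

  step 3 ⇒ step 4: CADCCDBCDCADCCDBCADCADBCDCADB ⇒ CAD·CCD·B·CAD·CAD·B·CD·CAD·B·CAD·CCD·B·CAD·CAD·B·CD·CAD·CCD·B·CAD·CCD·B·CD·CAD·B·CAD·CCD·B·CD
    A ↦ CCD
    B ↦ CD
    C ↦ CAD
    D ↦ B

A->CCD, B->CD, C->CAD, D->B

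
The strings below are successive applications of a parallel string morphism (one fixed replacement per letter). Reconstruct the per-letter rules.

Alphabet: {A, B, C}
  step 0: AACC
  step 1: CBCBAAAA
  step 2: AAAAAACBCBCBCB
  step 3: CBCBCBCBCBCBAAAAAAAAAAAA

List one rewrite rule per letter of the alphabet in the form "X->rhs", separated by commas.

  step 2 ⇒ step 3: AAAAAACBCBCBCB ⇒ CB·CB·CB·CB·CB·CB·AA·A·AA·A·AA·A·AA·A
    A ↦ CB
    B ↦ A
    C ↦ AA

A->CB, B->A, C->AA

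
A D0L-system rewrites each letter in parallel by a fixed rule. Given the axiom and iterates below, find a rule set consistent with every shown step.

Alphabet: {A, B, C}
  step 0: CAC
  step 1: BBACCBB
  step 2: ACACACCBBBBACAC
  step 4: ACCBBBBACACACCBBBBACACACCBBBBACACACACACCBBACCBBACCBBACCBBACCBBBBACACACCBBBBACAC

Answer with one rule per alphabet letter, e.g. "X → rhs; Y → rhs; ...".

A->ACC, B->AC, C->BB

  step 1 ⇒ step 2: BBACCBB ⇒ AC·AC·ACC·BB·BB·AC·AC
    A ↦ ACC
    B ↦ AC
    C ↦ BB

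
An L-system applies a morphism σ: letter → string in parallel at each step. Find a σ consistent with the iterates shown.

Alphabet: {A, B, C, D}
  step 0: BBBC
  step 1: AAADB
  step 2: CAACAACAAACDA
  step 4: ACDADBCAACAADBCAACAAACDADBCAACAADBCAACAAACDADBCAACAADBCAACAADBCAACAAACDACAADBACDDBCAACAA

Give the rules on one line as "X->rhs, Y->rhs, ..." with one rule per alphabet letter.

  step 1 ⇒ step 2: AAADB ⇒ CAA·CAA·CAA·ACD·A
    A ↦ CAA
    B ↦ A
    D ↦ ACD
  step 0 ⇒ step 1: BBBC ⇒ A·A·A·DB
    C ↦ DB

A->CAA, B->A, C->DB, D->ACD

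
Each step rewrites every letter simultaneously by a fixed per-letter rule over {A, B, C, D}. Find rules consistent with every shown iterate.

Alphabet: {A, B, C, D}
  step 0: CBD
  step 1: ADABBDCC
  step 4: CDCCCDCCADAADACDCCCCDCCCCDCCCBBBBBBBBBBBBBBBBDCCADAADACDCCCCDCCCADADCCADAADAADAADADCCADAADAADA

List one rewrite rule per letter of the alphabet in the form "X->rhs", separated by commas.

A->C, B->BB, C->ADA, D->DCC

  step 0 ⇒ step 1: CBD ⇒ ADA·BB·DCC
    B ↦ BB
    C ↦ ADA
    D ↦ DCC
    A ↦ C  (constrained at step 1)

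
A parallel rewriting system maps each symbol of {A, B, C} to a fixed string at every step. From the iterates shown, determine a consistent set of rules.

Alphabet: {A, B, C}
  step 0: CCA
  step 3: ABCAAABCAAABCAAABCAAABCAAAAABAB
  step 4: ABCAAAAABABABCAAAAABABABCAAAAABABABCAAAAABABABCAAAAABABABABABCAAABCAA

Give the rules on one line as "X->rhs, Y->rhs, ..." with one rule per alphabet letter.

  step 3 ⇒ step 4: ABCAAABCAAABCAAABCAAABCAAAAABAB ⇒ AB·CAA·AA·AB·AB·AB·CAA·AA·AB·AB·AB·CAA·AA·AB·AB·AB·CAA·AA·AB·AB·AB·CAA·AA·AB·AB·AB·AB·AB·CAA·AB·CAA
    A ↦ AB
    B ↦ CAA
    C ↦ AA

A->AB, B->CAA, C->AA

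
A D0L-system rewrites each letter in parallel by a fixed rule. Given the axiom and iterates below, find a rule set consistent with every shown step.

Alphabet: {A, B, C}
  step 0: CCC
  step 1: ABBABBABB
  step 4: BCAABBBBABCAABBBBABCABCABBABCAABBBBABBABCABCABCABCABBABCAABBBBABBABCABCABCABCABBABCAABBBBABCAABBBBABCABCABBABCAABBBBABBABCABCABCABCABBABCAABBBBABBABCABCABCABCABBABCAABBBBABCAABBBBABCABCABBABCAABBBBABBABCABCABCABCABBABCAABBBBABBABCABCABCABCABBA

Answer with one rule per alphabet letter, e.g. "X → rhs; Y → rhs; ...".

A->BBA, B->BCA, C->ABB

  step 0 ⇒ step 1: CCC ⇒ ABB·ABB·ABB
    C ↦ ABB
    A ↦ BBA  (constrained at step 1)
    B ↦ BCA  (constrained at step 1)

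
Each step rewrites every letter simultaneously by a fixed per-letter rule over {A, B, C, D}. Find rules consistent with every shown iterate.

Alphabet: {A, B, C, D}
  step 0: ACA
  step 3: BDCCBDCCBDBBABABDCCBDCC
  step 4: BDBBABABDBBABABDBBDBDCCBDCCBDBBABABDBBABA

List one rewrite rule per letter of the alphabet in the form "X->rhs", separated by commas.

A->CC, B->BD, C->BA, D->B

  step 3 ⇒ step 4: BDCCBDCCBDBBABABDCCBDCC ⇒ BD·B·BA·BA·BD·B·BA·BA·BD·B·BD·BD·CC·BD·CC·BD·B·BA·BA·BD·B·BA·BA
    A ↦ CC
    B ↦ BD
    C ↦ BA
    D ↦ B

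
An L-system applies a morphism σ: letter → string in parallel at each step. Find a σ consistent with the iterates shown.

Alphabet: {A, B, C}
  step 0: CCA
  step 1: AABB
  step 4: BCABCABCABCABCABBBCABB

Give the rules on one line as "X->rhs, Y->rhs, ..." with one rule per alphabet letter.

A->BB, B->BC, C->A

  step 0 ⇒ step 1: CCA ⇒ A·A·BB
    A ↦ BB
    C ↦ A
    B ↦ BC  (constrained at step 1)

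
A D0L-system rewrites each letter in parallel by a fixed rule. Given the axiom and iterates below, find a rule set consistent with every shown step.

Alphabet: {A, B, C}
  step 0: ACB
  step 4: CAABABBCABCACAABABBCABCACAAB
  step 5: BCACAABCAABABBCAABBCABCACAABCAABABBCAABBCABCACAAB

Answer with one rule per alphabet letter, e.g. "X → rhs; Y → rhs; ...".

A->CA, B->AB, C->B

  step 4 ⇒ step 5: CAABABBCABCACAABABBCABCACAAB ⇒ B·CA·CA·AB·CA·AB·AB·B·CA·AB·B·CA·B·CA·CA·AB·CA·AB·AB·B·CA·AB·B·CA·B·CA·CA·AB
    A ↦ CA
    B ↦ AB
    C ↦ B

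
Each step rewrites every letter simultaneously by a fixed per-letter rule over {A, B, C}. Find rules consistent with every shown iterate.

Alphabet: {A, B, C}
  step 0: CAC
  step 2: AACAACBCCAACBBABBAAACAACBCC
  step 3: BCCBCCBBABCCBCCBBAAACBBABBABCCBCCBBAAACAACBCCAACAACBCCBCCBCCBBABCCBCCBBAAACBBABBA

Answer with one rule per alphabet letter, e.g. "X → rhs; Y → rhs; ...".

  step 2 ⇒ step 3: AACAACBCCAACBBABBAAACAACBCC ⇒ BCC·BCC·BBA·BCC·BCC·BBA·AAC·BBA·BBA·BCC·BCC·BBA·AAC·AAC·BCC·AAC·AAC·BCC·BCC·BCC·BBA·BCC·BCC·BBA·AAC·BBA·BBA
    A ↦ BCC
    B ↦ AAC
    C ↦ BBA

A->BCC, B->AAC, C->BBA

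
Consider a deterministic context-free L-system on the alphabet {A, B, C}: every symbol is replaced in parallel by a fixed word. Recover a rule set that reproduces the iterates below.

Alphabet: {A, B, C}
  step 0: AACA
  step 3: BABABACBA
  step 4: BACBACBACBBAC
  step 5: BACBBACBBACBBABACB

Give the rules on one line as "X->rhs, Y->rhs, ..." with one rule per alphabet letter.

A->C, B->BA, C->B

  step 4 ⇒ step 5: BACBACBACBBAC ⇒ BA·C·B·BA·C·B·BA·C·B·BA·BA·C·B
    A ↦ C
    B ↦ BA
    C ↦ B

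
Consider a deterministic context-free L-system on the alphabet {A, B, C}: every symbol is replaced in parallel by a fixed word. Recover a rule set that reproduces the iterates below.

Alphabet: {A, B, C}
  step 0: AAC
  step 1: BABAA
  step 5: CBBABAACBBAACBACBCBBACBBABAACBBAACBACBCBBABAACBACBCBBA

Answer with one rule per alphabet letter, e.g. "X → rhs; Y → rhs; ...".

  step 0 ⇒ step 1: AAC ⇒ BA·BA·A
    A ↦ BA
    C ↦ A
    B ↦ CB  (constrained at step 1)

A->BA, B->CB, C->A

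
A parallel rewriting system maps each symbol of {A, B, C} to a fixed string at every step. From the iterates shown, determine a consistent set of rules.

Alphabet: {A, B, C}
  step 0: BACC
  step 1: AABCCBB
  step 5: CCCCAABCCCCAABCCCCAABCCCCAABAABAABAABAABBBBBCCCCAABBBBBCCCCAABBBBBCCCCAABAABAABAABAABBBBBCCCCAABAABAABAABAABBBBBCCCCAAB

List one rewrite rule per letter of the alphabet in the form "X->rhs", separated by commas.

  step 0 ⇒ step 1: BACC ⇒ AAB·CC·B·B
    A ↦ CC
    B ↦ AAB
    C ↦ B

A->CC, B->AAB, C->B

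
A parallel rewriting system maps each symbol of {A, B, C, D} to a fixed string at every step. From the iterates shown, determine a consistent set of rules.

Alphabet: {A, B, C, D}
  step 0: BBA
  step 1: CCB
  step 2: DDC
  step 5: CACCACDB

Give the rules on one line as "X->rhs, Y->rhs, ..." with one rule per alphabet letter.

A->B, B->C, C->D, D->CA

  step 1 ⇒ step 2: CCB ⇒ D·D·C
    B ↦ C
    C ↦ D
  step 0 ⇒ step 1: BBA ⇒ C·C·B
    A ↦ B
    D ↦ CA  (constrained at step 2)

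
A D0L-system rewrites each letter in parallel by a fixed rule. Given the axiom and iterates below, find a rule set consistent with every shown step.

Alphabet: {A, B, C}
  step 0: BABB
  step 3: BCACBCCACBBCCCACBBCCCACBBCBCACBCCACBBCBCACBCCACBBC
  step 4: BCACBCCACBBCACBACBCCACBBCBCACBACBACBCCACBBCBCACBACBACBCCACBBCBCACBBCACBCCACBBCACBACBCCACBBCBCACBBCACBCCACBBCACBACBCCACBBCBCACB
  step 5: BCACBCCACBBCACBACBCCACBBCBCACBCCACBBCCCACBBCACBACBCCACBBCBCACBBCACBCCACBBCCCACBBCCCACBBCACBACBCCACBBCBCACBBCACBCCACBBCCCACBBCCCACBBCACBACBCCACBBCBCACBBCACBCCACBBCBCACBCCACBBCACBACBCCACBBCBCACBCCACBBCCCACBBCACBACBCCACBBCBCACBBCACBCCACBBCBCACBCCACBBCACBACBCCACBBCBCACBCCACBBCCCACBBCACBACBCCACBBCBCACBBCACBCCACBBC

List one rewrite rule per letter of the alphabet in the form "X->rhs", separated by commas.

  step 4 ⇒ step 5: BCACBCCACBBCACBACBCCACBBCBCACBACBACBCCACBBCBCACBACBACBCCACBBCBCACBBCACBCCACBBCACBACBCCACBBCBCACBBCACBCCACBBCACBACBCCACBBCBCACB ⇒ BC·ACB·CC·ACB·BC·ACB·ACB·CC·ACB·BC·BC·ACB·CC·ACB·BC·CC·ACB·BC·ACB·ACB·CC·ACB·BC·BC·ACB·BC·ACB·CC·ACB·BC·CC·ACB·BC·CC·ACB·BC·ACB·ACB·CC·ACB·BC·BC·ACB·BC·ACB·CC·ACB·BC·CC·ACB·BC·CC·ACB·BC·ACB·ACB·CC·ACB·BC·BC·ACB·BC·ACB·CC·ACB·BC·BC·ACB·CC·ACB·BC·ACB·ACB·CC·ACB·BC·BC·ACB·CC·ACB·BC·CC·ACB·BC·ACB·ACB·CC·ACB·BC·BC·ACB·BC·ACB·CC·ACB·BC·BC·ACB·CC·ACB·BC·ACB·ACB·CC·ACB·BC·BC·ACB·CC·ACB·BC·CC·ACB·BC·ACB·ACB·CC·ACB·BC·BC·ACB·BC·ACB·CC·ACB·BC
    A ↦ CC
    B ↦ BC
    C ↦ ACB

A->CC, B->BC, C->ACB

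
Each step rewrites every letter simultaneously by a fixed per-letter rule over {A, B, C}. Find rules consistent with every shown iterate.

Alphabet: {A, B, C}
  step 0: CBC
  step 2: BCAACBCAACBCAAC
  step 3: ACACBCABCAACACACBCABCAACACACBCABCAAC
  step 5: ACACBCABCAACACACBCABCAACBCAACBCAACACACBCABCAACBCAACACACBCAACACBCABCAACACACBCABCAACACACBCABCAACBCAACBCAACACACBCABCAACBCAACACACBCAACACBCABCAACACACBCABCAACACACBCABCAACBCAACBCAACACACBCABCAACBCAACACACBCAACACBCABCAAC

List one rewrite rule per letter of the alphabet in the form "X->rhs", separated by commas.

A->BCA, B->AC, C->AC

  step 2 ⇒ step 3: BCAACBCAACBCAAC ⇒ AC·AC·BCA·BCA·AC·AC·AC·BCA·BCA·AC·AC·AC·BCA·BCA·AC
    A ↦ BCA
    B ↦ AC
    C ↦ AC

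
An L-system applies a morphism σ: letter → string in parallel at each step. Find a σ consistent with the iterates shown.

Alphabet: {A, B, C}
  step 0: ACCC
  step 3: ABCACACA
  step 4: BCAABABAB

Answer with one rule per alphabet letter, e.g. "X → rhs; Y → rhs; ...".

  step 3 ⇒ step 4: ABCACACA ⇒ B·CA·A·B·A·B·A·B
    A ↦ B
    B ↦ CA
    C ↦ A

A->B, B->CA, C->A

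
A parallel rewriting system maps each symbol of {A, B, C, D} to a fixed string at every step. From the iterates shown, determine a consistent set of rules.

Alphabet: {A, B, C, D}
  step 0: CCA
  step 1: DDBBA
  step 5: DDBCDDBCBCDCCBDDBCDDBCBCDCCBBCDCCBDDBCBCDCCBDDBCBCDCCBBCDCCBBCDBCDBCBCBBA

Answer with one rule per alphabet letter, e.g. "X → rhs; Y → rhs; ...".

A->BBA, B->BC, C->D, D->CCB

  step 0 ⇒ step 1: CCA ⇒ D·D·BBA
    A ↦ BBA
    C ↦ D
    B ↦ BC  (constrained at step 1)
    D ↦ CCB  (constrained at step 1)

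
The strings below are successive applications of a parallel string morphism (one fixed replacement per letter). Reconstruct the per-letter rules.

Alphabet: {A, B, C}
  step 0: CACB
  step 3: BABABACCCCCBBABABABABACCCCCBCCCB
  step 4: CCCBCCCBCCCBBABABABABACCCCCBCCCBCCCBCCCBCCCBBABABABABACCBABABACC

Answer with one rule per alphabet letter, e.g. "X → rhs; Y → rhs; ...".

  step 3 ⇒ step 4: BABABACCCCCBBABABABABACCCCCBCCCB ⇒ CC·CB·CC·CB·CC·CB·BA·BA·BA·BA·BA·CC·CC·CB·CC·CB·CC·CB·CC·CB·CC·CB·BA·BA·BA·BA·BA·CC·BA·BA·BA·CC
    A ↦ CB
    B ↦ CC
    C ↦ BA

A->CB, B->CC, C->BA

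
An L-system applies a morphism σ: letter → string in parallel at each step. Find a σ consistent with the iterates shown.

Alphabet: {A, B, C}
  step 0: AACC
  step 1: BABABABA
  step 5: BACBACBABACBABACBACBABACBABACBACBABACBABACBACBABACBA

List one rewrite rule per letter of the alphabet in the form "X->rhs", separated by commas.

  step 0 ⇒ step 1: AACC ⇒ BA·BA·BA·BA
    A ↦ BA
    C ↦ BA
    B ↦ C  (constrained at step 1)

A->BA, B->C, C->BA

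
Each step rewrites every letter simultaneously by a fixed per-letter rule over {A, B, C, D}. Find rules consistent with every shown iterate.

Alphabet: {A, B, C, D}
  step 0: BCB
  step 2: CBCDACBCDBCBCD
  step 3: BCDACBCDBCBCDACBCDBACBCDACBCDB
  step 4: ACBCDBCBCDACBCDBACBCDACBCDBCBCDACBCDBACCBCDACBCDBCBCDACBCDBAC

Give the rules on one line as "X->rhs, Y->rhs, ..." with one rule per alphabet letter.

  step 3 ⇒ step 4: BCDACBCDBCBCDACBCDBACBCDACBCDB ⇒ AC·BCD·B·C·BCD·AC·BCD·B·AC·BCD·AC·BCD·B·C·BCD·AC·BCD·B·AC·C·BCD·AC·BCD·B·C·BCD·AC·BCD·B·AC
    A ↦ C
    B ↦ AC
    C ↦ BCD
    D ↦ B

A->C, B->AC, C->BCD, D->B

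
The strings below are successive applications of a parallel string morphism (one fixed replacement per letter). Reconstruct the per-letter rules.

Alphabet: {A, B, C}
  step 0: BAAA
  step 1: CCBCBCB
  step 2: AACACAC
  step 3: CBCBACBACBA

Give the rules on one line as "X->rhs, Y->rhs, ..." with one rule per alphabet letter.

A->CB, B->C, C->A

  step 2 ⇒ step 3: AACACAC ⇒ CB·CB·A·CB·A·CB·A
    A ↦ CB
    C ↦ A
  step 0 ⇒ step 1: BAAA ⇒ C·CB·CB·CB
    B ↦ C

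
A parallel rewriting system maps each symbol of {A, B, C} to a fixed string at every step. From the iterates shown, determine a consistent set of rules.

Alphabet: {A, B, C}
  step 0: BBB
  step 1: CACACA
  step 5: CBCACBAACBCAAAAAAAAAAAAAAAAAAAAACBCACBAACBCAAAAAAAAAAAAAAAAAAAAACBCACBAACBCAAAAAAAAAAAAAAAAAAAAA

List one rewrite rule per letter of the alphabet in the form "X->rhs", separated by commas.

A->AA, B->CA, C->CB

  step 0 ⇒ step 1: BBB ⇒ CA·CA·CA
    B ↦ CA
    A ↦ AA  (constrained at step 1)
    C ↦ CB  (constrained at step 1)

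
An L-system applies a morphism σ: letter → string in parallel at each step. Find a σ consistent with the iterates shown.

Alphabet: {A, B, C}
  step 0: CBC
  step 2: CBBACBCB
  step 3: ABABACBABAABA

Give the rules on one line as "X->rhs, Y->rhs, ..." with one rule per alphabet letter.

A->CB, B->BA, C->A

  step 2 ⇒ step 3: CBBACBCB ⇒ A·BA·BA·CB·A·BA·A·BA
    A ↦ CB
    B ↦ BA
    C ↦ A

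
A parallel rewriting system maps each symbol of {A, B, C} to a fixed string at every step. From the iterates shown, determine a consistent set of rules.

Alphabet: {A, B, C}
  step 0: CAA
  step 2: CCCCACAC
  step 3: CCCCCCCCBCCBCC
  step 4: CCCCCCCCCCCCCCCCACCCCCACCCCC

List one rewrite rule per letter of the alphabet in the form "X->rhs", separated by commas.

  step 3 ⇒ step 4: CCCCCCCCBCCBCC ⇒ CC·CC·CC·CC·CC·CC·CC·CC·AC·CC·CC·AC·CC·CC
    B ↦ AC
    C ↦ CC
  step 2 ⇒ step 3: CCCCACAC ⇒ CC·CC·CC·CC·B·CC·B·CC
    A ↦ B

A->B, B->AC, C->CC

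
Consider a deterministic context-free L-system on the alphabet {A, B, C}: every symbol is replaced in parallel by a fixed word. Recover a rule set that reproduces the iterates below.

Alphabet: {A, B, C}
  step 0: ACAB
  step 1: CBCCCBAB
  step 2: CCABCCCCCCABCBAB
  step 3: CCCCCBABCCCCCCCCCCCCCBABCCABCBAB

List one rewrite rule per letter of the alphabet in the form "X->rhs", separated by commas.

  step 2 ⇒ step 3: CCABCCCCCCABCBAB ⇒ CC·CC·CB·AB·CC·CC·CC·CC·CC·CC·CB·AB·CC·AB·CB·AB
    A ↦ CB
    B ↦ AB
    C ↦ CC

A->CB, B->AB, C->CC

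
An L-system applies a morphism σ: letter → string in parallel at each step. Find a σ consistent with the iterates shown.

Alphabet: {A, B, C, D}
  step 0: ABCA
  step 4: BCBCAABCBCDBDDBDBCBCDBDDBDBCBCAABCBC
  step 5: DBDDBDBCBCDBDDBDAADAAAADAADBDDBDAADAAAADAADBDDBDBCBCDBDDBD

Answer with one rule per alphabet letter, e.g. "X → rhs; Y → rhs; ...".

A->BC, B->D, C->BD, D->AA

  step 4 ⇒ step 5: BCBCAABCBCDBDDBDBCBCDBDDBDBCBCAABCBC ⇒ D·BD·D·BD·BC·BC·D·BD·D·BD·AA·D·AA·AA·D·AA·D·BD·D·BD·AA·D·AA·AA·D·AA·D·BD·D·BD·BC·BC·D·BD·D·BD
    A ↦ BC
    B ↦ D
    C ↦ BD
    D ↦ AA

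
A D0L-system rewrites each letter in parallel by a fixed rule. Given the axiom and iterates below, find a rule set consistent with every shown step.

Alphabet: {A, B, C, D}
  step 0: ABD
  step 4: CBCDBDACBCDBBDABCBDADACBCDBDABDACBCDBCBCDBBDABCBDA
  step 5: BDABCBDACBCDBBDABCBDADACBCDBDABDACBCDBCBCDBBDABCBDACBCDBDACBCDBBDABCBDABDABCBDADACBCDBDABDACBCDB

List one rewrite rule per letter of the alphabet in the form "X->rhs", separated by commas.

  step 4 ⇒ step 5: CBCDBDACBCDBBDABCBDADACBCDBDABDACBCDBCBCDBBDABCBDA ⇒ B·DA·B·CB·DA·CB·CDB·B·DA·B·CB·DA·DA·CB·CDB·DA·B·DA·CB·CDB·CB·CDB·B·DA·B·CB·DA·CB·CDB·DA·CB·CDB·B·DA·B·CB·DA·B·DA·B·CB·DA·DA·CB·CDB·DA·B·DA·CB·CDB
    A ↦ CDB
    B ↦ DA
    C ↦ B
    D ↦ CB

A->CDB, B->DA, C->B, D->CB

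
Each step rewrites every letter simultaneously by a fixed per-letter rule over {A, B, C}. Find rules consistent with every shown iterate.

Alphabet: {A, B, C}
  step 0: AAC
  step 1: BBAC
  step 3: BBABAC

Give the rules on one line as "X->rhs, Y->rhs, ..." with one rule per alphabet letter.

A->B, B->A, C->AC

  step 0 ⇒ step 1: AAC ⇒ B·B·AC
    A ↦ B
    C ↦ AC
    B ↦ A  (constrained at step 1)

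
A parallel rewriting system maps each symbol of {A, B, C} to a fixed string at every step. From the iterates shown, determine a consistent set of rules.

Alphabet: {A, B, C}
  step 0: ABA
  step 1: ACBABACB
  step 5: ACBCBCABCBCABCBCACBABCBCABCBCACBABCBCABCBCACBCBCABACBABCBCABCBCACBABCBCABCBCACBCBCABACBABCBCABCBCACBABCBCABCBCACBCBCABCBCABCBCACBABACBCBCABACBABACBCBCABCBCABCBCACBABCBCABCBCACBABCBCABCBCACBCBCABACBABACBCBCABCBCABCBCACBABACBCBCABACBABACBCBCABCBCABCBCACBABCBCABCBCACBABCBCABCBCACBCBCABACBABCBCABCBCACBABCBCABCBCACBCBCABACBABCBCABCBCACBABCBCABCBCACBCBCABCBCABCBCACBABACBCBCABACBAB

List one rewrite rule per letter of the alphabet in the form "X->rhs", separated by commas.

  step 0 ⇒ step 1: ABA ⇒ ACB·AB·ACB
    A ↦ ACB
    B ↦ AB
    C ↦ CBC  (constrained at step 1)

A->ACB, B->AB, C->CBC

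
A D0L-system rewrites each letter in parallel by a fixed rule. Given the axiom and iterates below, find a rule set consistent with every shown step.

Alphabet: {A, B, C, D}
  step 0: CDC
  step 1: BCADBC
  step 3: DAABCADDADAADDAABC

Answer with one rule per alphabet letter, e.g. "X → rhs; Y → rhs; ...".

  step 0 ⇒ step 1: CDC ⇒ BC·AD·BC
    C ↦ BC
    D ↦ AD
    A ↦ DA  (constrained at step 1)
    B ↦ A  (constrained at step 1)

A->DA, B->A, C->BC, D->AD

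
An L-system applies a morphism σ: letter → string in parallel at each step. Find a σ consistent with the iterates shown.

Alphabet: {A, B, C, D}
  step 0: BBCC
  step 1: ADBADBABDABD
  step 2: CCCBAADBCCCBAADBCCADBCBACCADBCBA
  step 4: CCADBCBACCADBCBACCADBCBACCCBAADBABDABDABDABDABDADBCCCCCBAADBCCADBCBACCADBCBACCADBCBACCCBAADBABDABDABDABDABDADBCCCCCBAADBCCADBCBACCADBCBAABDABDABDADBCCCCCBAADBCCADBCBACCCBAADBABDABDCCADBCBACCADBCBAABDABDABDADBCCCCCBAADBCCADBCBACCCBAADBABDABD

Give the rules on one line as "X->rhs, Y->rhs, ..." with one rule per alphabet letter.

A->CC, B->ADB, C->ABD, D->CBA

  step 1 ⇒ step 2: ADBADBABDABD ⇒ CC·CBA·ADB·CC·CBA·ADB·CC·ADB·CBA·CC·ADB·CBA
    A ↦ CC
    B ↦ ADB
    D ↦ CBA
  step 0 ⇒ step 1: BBCC ⇒ ADB·ADB·ABD·ABD
    C ↦ ABD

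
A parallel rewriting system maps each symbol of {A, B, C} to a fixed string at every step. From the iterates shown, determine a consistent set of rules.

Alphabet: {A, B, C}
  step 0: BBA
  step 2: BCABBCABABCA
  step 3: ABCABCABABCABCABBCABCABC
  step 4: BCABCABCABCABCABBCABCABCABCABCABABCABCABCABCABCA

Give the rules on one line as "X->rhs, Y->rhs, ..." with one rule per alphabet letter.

A->BC, B->AB, C->CA

  step 3 ⇒ step 4: ABCABCABABCABCABBCABCABC ⇒ BC·AB·CA·BC·AB·CA·BC·AB·BC·AB·CA·BC·AB·CA·BC·AB·AB·CA·BC·AB·CA·BC·AB·CA
    A ↦ BC
    B ↦ AB
    C ↦ CA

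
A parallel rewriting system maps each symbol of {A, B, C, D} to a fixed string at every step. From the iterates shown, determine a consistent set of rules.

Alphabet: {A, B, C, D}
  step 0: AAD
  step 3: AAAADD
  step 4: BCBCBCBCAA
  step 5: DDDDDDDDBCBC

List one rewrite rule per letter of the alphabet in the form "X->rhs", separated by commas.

A->BC, B->D, C->D, D->A

  step 4 ⇒ step 5: BCBCBCBCAA ⇒ D·D·D·D·D·D·D·D·BC·BC
    A ↦ BC
    B ↦ D
    C ↦ D
  step 3 ⇒ step 4: AAAADD ⇒ BC·BC·BC·BC·A·A
    D ↦ A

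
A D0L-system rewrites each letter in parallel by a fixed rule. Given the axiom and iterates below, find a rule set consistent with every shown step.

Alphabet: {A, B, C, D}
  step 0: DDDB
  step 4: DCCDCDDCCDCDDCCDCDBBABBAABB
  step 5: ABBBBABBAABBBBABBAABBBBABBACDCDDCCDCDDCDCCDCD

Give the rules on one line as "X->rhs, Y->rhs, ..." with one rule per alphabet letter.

A->DC, B->CD, C->BB, D->A

  step 4 ⇒ step 5: DCCDCDDCCDCDDCCDCDBBABBAABB ⇒ A·BB·BB·A·BB·A·A·BB·BB·A·BB·A·A·BB·BB·A·BB·A·CD·CD·DC·CD·CD·DC·DC·CD·CD
    A ↦ DC
    B ↦ CD
    C ↦ BB
    D ↦ A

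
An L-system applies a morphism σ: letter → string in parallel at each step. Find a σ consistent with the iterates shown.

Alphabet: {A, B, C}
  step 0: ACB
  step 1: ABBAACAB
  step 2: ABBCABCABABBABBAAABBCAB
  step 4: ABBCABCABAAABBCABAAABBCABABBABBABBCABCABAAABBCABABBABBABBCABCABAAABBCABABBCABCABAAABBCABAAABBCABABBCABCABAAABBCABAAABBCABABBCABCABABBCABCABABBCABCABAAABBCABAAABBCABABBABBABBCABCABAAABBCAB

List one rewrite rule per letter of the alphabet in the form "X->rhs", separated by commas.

A->ABB, B->CAB, C->AA

  step 1 ⇒ step 2: ABBAACAB ⇒ ABB·CAB·CAB·ABB·ABB·AA·ABB·CAB
    A ↦ ABB
    B ↦ CAB
    C ↦ AA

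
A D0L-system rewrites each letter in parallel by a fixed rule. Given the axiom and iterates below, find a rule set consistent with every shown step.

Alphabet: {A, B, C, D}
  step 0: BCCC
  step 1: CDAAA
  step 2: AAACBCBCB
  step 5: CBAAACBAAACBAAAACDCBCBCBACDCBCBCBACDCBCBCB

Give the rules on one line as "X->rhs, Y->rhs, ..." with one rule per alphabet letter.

A->CB, B->CD, C->A, D->AA

  step 1 ⇒ step 2: CDAAA ⇒ A·AA·CB·CB·CB
    A ↦ CB
    C ↦ A
    D ↦ AA
  step 0 ⇒ step 1: BCCC ⇒ CD·A·A·A
    B ↦ CD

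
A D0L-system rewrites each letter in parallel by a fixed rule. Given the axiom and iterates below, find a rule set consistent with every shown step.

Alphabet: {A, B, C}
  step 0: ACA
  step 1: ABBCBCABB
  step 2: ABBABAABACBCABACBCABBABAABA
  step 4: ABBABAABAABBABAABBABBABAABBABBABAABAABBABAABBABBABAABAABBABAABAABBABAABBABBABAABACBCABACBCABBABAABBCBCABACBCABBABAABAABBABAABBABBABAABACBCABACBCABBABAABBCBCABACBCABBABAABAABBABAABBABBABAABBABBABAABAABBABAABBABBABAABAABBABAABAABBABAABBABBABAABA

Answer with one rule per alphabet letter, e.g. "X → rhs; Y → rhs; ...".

A->ABB, B->ABA, C->CBC

  step 1 ⇒ step 2: ABBCBCABB ⇒ ABB·ABA·ABA·CBC·ABA·CBC·ABB·ABA·ABA
    A ↦ ABB
    B ↦ ABA
    C ↦ CBC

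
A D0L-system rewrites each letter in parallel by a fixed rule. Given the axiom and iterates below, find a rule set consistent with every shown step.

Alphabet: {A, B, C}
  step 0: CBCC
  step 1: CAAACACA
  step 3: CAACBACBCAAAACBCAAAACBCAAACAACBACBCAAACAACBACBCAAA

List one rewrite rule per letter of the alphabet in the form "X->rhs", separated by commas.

A->ACB, B->AA, C->CA

  step 0 ⇒ step 1: CBCC ⇒ CA·AA·CA·CA
    B ↦ AA
    C ↦ CA
    A ↦ ACB  (constrained at step 1)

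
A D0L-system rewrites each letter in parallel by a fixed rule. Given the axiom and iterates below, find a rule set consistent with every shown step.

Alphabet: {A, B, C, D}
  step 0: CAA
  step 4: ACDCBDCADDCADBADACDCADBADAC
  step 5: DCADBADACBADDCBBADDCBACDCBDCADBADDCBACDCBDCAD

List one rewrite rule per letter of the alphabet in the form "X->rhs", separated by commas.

  step 4 ⇒ step 5: ACDCBDCADDCADBADACDCADBADAC ⇒ DC·AD·B·AD·AC·B·AD·DC·B·B·AD·DC·B·AC·DC·B·DC·AD·B·AD·DC·B·AC·DC·B·DC·AD
    A ↦ DC
    B ↦ AC
    C ↦ AD
    D ↦ B

A->DC, B->AC, C->AD, D->B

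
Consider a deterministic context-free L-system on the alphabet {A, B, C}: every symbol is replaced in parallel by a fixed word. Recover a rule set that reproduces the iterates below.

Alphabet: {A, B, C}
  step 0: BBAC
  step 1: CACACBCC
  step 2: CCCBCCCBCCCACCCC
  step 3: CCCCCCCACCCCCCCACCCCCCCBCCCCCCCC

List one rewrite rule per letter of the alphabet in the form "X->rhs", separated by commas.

  step 2 ⇒ step 3: CCCBCCCBCCCACCCC ⇒ CC·CC·CC·CA·CC·CC·CC·CA·CC·CC·CC·CB·CC·CC·CC·CC
    A ↦ CB
    B ↦ CA
    C ↦ CC

A->CB, B->CA, C->CC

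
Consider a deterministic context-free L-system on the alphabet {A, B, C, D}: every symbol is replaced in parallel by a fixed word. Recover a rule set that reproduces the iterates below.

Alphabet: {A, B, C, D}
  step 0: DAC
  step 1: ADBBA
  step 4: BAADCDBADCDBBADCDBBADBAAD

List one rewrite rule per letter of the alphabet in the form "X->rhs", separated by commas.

A->B, B->CD, C->BA, D->AD

  step 0 ⇒ step 1: DAC ⇒ AD·B·BA
    A ↦ B
    C ↦ BA
    D ↦ AD
    B ↦ CD  (constrained at step 1)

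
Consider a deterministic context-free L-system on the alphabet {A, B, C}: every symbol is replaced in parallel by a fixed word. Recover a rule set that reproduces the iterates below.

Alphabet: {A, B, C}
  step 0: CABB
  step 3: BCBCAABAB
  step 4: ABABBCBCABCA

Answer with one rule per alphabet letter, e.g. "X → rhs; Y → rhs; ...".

A->BC, B->A, C->B

  step 3 ⇒ step 4: BCBCAABAB ⇒ A·B·A·B·BC·BC·A·BC·A
    A ↦ BC
    B ↦ A
    C ↦ B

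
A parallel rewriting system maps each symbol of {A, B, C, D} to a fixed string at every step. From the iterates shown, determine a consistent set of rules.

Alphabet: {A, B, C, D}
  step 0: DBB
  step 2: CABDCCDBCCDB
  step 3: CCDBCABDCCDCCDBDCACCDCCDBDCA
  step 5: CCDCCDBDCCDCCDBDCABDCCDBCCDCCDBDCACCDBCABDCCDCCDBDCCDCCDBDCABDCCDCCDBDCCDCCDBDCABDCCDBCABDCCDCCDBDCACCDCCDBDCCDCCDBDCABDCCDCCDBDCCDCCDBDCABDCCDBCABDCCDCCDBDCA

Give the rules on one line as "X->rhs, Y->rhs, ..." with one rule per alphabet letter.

A->B, B->CA, C->CCD, D->BD

  step 2 ⇒ step 3: CABDCCDBCCDB ⇒ CCD·B·CA·BD·CCD·CCD·BD·CA·CCD·CCD·BD·CA
    A ↦ B
    B ↦ CA
    C ↦ CCD
    D ↦ BD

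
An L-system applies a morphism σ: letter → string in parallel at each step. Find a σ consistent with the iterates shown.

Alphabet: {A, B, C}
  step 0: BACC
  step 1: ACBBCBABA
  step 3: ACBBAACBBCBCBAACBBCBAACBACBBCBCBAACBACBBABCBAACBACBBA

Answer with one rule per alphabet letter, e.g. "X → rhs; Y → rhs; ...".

  step 0 ⇒ step 1: BACC ⇒ ACB·BC·BA·BA
    A ↦ BC
    B ↦ ACB
    C ↦ BA

A->BC, B->ACB, C->BA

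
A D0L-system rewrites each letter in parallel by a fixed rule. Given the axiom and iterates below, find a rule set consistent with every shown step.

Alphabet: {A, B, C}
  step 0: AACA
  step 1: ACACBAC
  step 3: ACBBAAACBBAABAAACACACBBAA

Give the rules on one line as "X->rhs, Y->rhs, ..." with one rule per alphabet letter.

A->AC, B->BAA, C->B

  step 0 ⇒ step 1: AACA ⇒ AC·AC·B·AC
    A ↦ AC
    C ↦ B
    B ↦ BAA  (constrained at step 1)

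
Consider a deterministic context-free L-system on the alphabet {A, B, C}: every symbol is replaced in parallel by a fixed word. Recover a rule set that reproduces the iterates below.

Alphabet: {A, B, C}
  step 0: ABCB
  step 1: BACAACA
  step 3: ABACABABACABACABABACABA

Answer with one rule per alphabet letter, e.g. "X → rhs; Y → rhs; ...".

  step 0 ⇒ step 1: ABCB ⇒ BA·CA·A·CA
    A ↦ BA
    B ↦ CA
    C ↦ A

A->BA, B->CA, C->A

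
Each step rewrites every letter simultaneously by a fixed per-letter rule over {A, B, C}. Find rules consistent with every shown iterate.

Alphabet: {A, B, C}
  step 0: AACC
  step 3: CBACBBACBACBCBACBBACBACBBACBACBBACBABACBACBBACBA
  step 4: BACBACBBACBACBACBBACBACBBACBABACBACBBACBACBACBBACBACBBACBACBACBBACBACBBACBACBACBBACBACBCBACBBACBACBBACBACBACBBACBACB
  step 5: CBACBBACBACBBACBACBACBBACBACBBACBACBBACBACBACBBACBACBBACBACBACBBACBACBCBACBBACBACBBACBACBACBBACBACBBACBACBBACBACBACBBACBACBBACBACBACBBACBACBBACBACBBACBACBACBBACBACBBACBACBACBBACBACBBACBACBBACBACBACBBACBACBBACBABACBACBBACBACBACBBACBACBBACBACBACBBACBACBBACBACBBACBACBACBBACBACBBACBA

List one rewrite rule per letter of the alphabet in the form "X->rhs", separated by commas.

  step 4 ⇒ step 5: BACBACBBACBACBACBBACBACBBACBABACBACBBACBACBACBBACBACBBACBACBACBBACBACBBACBACBACBBACBACBCBACBBACBACBBACBACBACBBACBACB ⇒ CBA·CB·BA·CBA·CB·BA·CBA·CBA·CB·BA·CBA·CB·BA·CBA·CB·BA·CBA·CBA·CB·BA·CBA·CB·BA·CBA·CBA·CB·BA·CBA·CB·CBA·CB·BA·CBA·CB·BA·CBA·CBA·CB·BA·CBA·CB·BA·CBA·CB·BA·CBA·CBA·CB·BA·CBA·CB·BA·CBA·CBA·CB·BA·CBA·CB·BA·CBA·CB·BA·CBA·CBA·CB·BA·CBA·CB·BA·CBA·CBA·CB·BA·CBA·CB·BA·CBA·CB·BA·CBA·CBA·CB·BA·CBA·CB·BA·CBA·BA·CBA·CB·BA·CBA·CBA·CB·BA·CBA·CB·BA·CBA·CBA·CB·BA·CBA·CB·BA·CBA·CB·BA·CBA·CBA·CB·BA·CBA·CB·BA·CBA
    A ↦ CB
    B ↦ CBA
    C ↦ BA

A->CB, B->CBA, C->BA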